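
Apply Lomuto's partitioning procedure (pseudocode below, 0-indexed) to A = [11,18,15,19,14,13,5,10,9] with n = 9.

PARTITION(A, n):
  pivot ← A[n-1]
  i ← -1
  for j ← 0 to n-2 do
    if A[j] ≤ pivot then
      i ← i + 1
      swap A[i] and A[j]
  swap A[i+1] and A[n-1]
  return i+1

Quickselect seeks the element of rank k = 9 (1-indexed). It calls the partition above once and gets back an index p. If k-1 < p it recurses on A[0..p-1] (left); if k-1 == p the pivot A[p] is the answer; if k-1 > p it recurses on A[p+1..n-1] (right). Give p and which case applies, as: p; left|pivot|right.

pivot = A[8] = 9; i = -1
j=0: A[0]=11 > 9 → no swap
j=1: A[1]=18 > 9 → no swap
j=2: A[2]=15 > 9 → no swap
j=3: A[3]=19 > 9 → no swap
j=4: A[4]=14 > 9 → no swap
j=5: A[5]=13 > 9 → no swap
j=6: A[6]=5 ≤ 9 → i=0, swap A[0],A[6] → [5,18,15,19,14,13,11,10,9]
j=7: A[7]=10 > 9 → no swap
final swap A[1],A[8] → [5,9,15,19,14,13,11,10,18]; return 1
p = 1; k-1 = 8 > 1 ⇒ right

1; right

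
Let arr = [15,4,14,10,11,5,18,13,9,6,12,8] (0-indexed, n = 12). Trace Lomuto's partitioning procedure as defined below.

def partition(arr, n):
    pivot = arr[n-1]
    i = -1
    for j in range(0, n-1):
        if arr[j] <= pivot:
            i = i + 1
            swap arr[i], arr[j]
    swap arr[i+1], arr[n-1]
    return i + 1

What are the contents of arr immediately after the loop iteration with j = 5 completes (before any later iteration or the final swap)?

pivot = arr[11] = 8; i = -1
j=0: arr[0]=15 > 8 → no swap
j=1: arr[1]=4 ≤ 8 → i=0, swap arr[0],arr[1] → [4,15,14,10,11,5,18,13,9,6,12,8]
j=2: arr[2]=14 > 8 → no swap
j=3: arr[3]=10 > 8 → no swap
j=4: arr[4]=11 > 8 → no swap
j=5: arr[5]=5 ≤ 8 → i=1, swap arr[1],arr[5] → [4,5,14,10,11,15,18,13,9,6,12,8]
(after j=5) arr = [4,5,14,10,11,15,18,13,9,6,12,8]

[4,5,14,10,11,15,18,13,9,6,12,8]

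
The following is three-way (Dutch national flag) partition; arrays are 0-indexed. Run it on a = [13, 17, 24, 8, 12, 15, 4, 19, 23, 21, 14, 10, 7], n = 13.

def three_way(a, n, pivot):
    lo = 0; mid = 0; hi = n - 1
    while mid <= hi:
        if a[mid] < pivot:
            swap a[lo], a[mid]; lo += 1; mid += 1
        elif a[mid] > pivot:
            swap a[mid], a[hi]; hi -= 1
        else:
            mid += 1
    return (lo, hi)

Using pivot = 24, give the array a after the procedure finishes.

[13, 17, 8, 12, 15, 4, 19, 23, 21, 14, 10, 7, 24]

pivot = 24; lo=0, mid=0, hi=12
a[mid]=13<24: swap a[0],a[0]; lo=1,mid=1 → [13, 17, 24, 8, 12, 15, 4, 19, 23, 21, 14, 10, 7]
a[mid]=17<24: swap a[1],a[1]; lo=2,mid=2 → [13, 17, 24, 8, 12, 15, 4, 19, 23, 21, 14, 10, 7]
a[mid]=24=24: mid=3
a[mid]=8<24: swap a[2],a[3]; lo=3,mid=4 → [13, 17, 8, 24, 12, 15, 4, 19, 23, 21, 14, 10, 7]
a[mid]=12<24: swap a[3],a[4]; lo=4,mid=5 → [13, 17, 8, 12, 24, 15, 4, 19, 23, 21, 14, 10, 7]
a[mid]=15<24: swap a[4],a[5]; lo=5,mid=6 → [13, 17, 8, 12, 15, 24, 4, 19, 23, 21, 14, 10, 7]
a[mid]=4<24: swap a[5],a[6]; lo=6,mid=7 → [13, 17, 8, 12, 15, 4, 24, 19, 23, 21, 14, 10, 7]
a[mid]=19<24: swap a[6],a[7]; lo=7,mid=8 → [13, 17, 8, 12, 15, 4, 19, 24, 23, 21, 14, 10, 7]
a[mid]=23<24: swap a[7],a[8]; lo=8,mid=9 → [13, 17, 8, 12, 15, 4, 19, 23, 24, 21, 14, 10, 7]
a[mid]=21<24: swap a[8],a[9]; lo=9,mid=10 → [13, 17, 8, 12, 15, 4, 19, 23, 21, 24, 14, 10, 7]
a[mid]=14<24: swap a[9],a[10]; lo=10,mid=11 → [13, 17, 8, 12, 15, 4, 19, 23, 21, 14, 24, 10, 7]
a[mid]=10<24: swap a[10],a[11]; lo=11,mid=12 → [13, 17, 8, 12, 15, 4, 19, 23, 21, 14, 10, 24, 7]
a[mid]=7<24: swap a[11],a[12]; lo=12,mid=13 → [13, 17, 8, 12, 15, 4, 19, 23, 21, 14, 10, 7, 24]
end: lo=12, hi=12; a = [13, 17, 8, 12, 15, 4, 19, 23, 21, 14, 10, 7, 24]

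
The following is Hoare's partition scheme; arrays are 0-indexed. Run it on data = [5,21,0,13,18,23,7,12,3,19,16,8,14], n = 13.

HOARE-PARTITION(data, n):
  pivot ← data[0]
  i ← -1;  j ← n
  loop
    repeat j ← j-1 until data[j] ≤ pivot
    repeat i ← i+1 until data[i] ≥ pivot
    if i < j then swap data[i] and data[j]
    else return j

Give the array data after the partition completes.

pivot=5
j stops at 8 (3), i stops at 0 (5); swap ⇒ [3,21,0,13,18,23,7,12,5,19,16,8,14]
j stops at 2 (0), i stops at 1 (21); swap ⇒ [3,0,21,13,18,23,7,12,5,19,16,8,14]
j stops at 1, i stops at 2; i≥j ⇒ return 1. data=[3,0,21,13,18,23,7,12,5,19,16,8,14]

[3,0,21,13,18,23,7,12,5,19,16,8,14]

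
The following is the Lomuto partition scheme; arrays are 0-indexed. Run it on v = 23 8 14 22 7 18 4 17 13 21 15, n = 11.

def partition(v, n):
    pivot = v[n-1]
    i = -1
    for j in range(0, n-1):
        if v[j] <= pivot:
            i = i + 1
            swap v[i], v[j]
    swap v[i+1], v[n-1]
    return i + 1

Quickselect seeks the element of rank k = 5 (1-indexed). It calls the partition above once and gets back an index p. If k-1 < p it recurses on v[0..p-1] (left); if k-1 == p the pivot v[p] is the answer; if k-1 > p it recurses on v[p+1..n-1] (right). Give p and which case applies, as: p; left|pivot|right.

5; left

pivot = v[10] = 15; i = -1
j=0: v[0]=23 > 15 → no swap
j=1: v[1]=8 ≤ 15 → i=0, swap v[0],v[1] → 8 23 14 22 7 18 4 17 13 21 15
j=2: v[2]=14 ≤ 15 → i=1, swap v[1],v[2] → 8 14 23 22 7 18 4 17 13 21 15
j=3: v[3]=22 > 15 → no swap
j=4: v[4]=7 ≤ 15 → i=2, swap v[2],v[4] → 8 14 7 22 23 18 4 17 13 21 15
j=5: v[5]=18 > 15 → no swap
j=6: v[6]=4 ≤ 15 → i=3, swap v[3],v[6] → 8 14 7 4 23 18 22 17 13 21 15
j=7: v[7]=17 > 15 → no swap
j=8: v[8]=13 ≤ 15 → i=4, swap v[4],v[8] → 8 14 7 4 13 18 22 17 23 21 15
j=9: v[9]=21 > 15 → no swap
final swap v[5],v[10] → 8 14 7 4 13 15 22 17 23 21 18; return 5
p = 5; k-1 = 4 < 5 ⇒ left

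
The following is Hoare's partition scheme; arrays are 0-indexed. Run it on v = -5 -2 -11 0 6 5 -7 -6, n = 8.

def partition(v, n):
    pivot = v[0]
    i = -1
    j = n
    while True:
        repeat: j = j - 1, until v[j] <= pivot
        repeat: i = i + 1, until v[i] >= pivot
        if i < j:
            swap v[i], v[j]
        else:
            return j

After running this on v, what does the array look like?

-6 -7 -11 0 6 5 -2 -5

pivot = v[0] = -5; i = -1, j = 8
j→7 (v[7]=-6≤-5), i→0 (v[0]=-5≥-5); i<j, swap → -6 -2 -11 0 6 5 -7 -5
j→6 (v[6]=-7≤-5), i→1 (v[1]=-2≥-5); i<j, swap → -6 -7 -11 0 6 5 -2 -5
j→2, i→3; i≥j, return j=2. v = -6 -7 -11 0 6 5 -2 -5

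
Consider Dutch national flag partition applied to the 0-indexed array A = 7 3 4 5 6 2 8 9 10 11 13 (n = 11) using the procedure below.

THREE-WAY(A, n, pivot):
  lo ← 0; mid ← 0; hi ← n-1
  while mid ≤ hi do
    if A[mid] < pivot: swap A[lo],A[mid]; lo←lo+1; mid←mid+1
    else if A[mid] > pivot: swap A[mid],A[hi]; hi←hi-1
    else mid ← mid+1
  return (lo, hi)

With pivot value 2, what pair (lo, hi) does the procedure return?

(0, 0)

lo=0 mid=0 hi=10
7>2: swap(0,10), hi=9 ⇒ 13 3 4 5 6 2 8 9 10 11 7
13>2: swap(0,9), hi=8 ⇒ 11 3 4 5 6 2 8 9 10 13 7
11>2: swap(0,8), hi=7 ⇒ 10 3 4 5 6 2 8 9 11 13 7
10>2: swap(0,7), hi=6 ⇒ 9 3 4 5 6 2 8 10 11 13 7
9>2: swap(0,6), hi=5 ⇒ 8 3 4 5 6 2 9 10 11 13 7
8>2: swap(0,5), hi=4 ⇒ 2 3 4 5 6 8 9 10 11 13 7
2=2: mid=1
3>2: swap(1,4), hi=3 ⇒ 2 6 4 5 3 8 9 10 11 13 7
6>2: swap(1,3), hi=2 ⇒ 2 5 4 6 3 8 9 10 11 13 7
5>2: swap(1,2), hi=1 ⇒ 2 4 5 6 3 8 9 10 11 13 7
4>2: swap(1,1), hi=0 ⇒ 2 4 5 6 3 8 9 10 11 13 7
done. lo=0 hi=0; A=2 4 5 6 3 8 9 10 11 13 7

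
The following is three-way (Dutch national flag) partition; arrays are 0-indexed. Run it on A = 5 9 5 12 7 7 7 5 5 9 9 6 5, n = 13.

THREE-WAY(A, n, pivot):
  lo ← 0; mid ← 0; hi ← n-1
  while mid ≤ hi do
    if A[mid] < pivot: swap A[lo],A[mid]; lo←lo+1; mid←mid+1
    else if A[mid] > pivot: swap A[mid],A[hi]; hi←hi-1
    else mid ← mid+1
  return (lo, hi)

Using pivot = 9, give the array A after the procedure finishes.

lo=0 mid=0 hi=12
5<9: swap(0,0), lo=1 mid=1 ⇒ 5 9 5 12 7 7 7 5 5 9 9 6 5
9=9: mid=2
5<9: swap(1,2), lo=2 mid=3 ⇒ 5 5 9 12 7 7 7 5 5 9 9 6 5
12>9: swap(3,12), hi=11 ⇒ 5 5 9 5 7 7 7 5 5 9 9 6 12
5<9: swap(2,3), lo=3 mid=4 ⇒ 5 5 5 9 7 7 7 5 5 9 9 6 12
7<9: swap(3,4), lo=4 mid=5 ⇒ 5 5 5 7 9 7 7 5 5 9 9 6 12
7<9: swap(4,5), lo=5 mid=6 ⇒ 5 5 5 7 7 9 7 5 5 9 9 6 12
7<9: swap(5,6), lo=6 mid=7 ⇒ 5 5 5 7 7 7 9 5 5 9 9 6 12
5<9: swap(6,7), lo=7 mid=8 ⇒ 5 5 5 7 7 7 5 9 5 9 9 6 12
5<9: swap(7,8), lo=8 mid=9 ⇒ 5 5 5 7 7 7 5 5 9 9 9 6 12
9=9: mid=10
9=9: mid=11
6<9: swap(8,11), lo=9 mid=12 ⇒ 5 5 5 7 7 7 5 5 6 9 9 9 12
done. lo=9 hi=11; A=5 5 5 7 7 7 5 5 6 9 9 9 12

5 5 5 7 7 7 5 5 6 9 9 9 12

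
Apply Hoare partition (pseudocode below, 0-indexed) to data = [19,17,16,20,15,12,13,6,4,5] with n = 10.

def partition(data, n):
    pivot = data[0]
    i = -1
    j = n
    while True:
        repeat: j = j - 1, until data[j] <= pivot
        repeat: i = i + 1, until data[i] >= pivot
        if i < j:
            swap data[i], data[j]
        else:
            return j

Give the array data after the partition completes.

pivot=19
j stops at 9 (5), i stops at 0 (19); swap ⇒ [5,17,16,20,15,12,13,6,4,19]
j stops at 8 (4), i stops at 3 (20); swap ⇒ [5,17,16,4,15,12,13,6,20,19]
j stops at 7, i stops at 8; i≥j ⇒ return 7. data=[5,17,16,4,15,12,13,6,20,19]

[5,17,16,4,15,12,13,6,20,19]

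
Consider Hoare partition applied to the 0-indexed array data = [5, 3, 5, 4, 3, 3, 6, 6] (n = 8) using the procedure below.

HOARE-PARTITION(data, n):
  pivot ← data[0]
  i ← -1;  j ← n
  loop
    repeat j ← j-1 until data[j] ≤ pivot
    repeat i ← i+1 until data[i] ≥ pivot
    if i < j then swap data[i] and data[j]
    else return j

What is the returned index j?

pivot = data[0] = 5; i = -1, j = 8
j→5 (data[5]=3≤5), i→0 (data[0]=5≥5); i<j, swap → [3, 3, 5, 4, 3, 5, 6, 6]
j→4 (data[4]=3≤5), i→2 (data[2]=5≥5); i<j, swap → [3, 3, 3, 4, 5, 5, 6, 6]
j→3, i→4; i≥j, return j=3. data = [3, 3, 3, 4, 5, 5, 6, 6]

3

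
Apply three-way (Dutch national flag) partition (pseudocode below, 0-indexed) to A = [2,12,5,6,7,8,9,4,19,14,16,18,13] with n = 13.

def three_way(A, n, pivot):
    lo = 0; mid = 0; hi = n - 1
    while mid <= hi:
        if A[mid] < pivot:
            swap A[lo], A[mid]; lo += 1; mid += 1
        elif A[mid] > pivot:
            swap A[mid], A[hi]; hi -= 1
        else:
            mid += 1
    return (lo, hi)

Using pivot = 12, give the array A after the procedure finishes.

lo=0 mid=0 hi=12
2<12: swap(0,0), lo=1 mid=1 ⇒ [2,12,5,6,7,8,9,4,19,14,16,18,13]
12=12: mid=2
5<12: swap(1,2), lo=2 mid=3 ⇒ [2,5,12,6,7,8,9,4,19,14,16,18,13]
6<12: swap(2,3), lo=3 mid=4 ⇒ [2,5,6,12,7,8,9,4,19,14,16,18,13]
7<12: swap(3,4), lo=4 mid=5 ⇒ [2,5,6,7,12,8,9,4,19,14,16,18,13]
8<12: swap(4,5), lo=5 mid=6 ⇒ [2,5,6,7,8,12,9,4,19,14,16,18,13]
9<12: swap(5,6), lo=6 mid=7 ⇒ [2,5,6,7,8,9,12,4,19,14,16,18,13]
4<12: swap(6,7), lo=7 mid=8 ⇒ [2,5,6,7,8,9,4,12,19,14,16,18,13]
19>12: swap(8,12), hi=11 ⇒ [2,5,6,7,8,9,4,12,13,14,16,18,19]
13>12: swap(8,11), hi=10 ⇒ [2,5,6,7,8,9,4,12,18,14,16,13,19]
18>12: swap(8,10), hi=9 ⇒ [2,5,6,7,8,9,4,12,16,14,18,13,19]
16>12: swap(8,9), hi=8 ⇒ [2,5,6,7,8,9,4,12,14,16,18,13,19]
14>12: swap(8,8), hi=7 ⇒ [2,5,6,7,8,9,4,12,14,16,18,13,19]
done. lo=7 hi=7; A=[2,5,6,7,8,9,4,12,14,16,18,13,19]

[2,5,6,7,8,9,4,12,14,16,18,13,19]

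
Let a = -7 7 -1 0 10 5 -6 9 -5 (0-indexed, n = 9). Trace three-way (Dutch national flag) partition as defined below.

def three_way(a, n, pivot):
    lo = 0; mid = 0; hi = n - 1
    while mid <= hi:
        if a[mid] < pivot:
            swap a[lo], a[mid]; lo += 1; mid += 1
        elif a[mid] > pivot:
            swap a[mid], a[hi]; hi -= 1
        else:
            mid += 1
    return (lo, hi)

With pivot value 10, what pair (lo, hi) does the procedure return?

(8, 8)

pivot = 10; lo=0, mid=0, hi=8
a[mid]=-7<10: swap a[0],a[0]; lo=1,mid=1 → -7 7 -1 0 10 5 -6 9 -5
a[mid]=7<10: swap a[1],a[1]; lo=2,mid=2 → -7 7 -1 0 10 5 -6 9 -5
a[mid]=-1<10: swap a[2],a[2]; lo=3,mid=3 → -7 7 -1 0 10 5 -6 9 -5
a[mid]=0<10: swap a[3],a[3]; lo=4,mid=4 → -7 7 -1 0 10 5 -6 9 -5
a[mid]=10=10: mid=5
a[mid]=5<10: swap a[4],a[5]; lo=5,mid=6 → -7 7 -1 0 5 10 -6 9 -5
a[mid]=-6<10: swap a[5],a[6]; lo=6,mid=7 → -7 7 -1 0 5 -6 10 9 -5
a[mid]=9<10: swap a[6],a[7]; lo=7,mid=8 → -7 7 -1 0 5 -6 9 10 -5
a[mid]=-5<10: swap a[7],a[8]; lo=8,mid=9 → -7 7 -1 0 5 -6 9 -5 10
end: lo=8, hi=8; a = -7 7 -1 0 5 -6 9 -5 10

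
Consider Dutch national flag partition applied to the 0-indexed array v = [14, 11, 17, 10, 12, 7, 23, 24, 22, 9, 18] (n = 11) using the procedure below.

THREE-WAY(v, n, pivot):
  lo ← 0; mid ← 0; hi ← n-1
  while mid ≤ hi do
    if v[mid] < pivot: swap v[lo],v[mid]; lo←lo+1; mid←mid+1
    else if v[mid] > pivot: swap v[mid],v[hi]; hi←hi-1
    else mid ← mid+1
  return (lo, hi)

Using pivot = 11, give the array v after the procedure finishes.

pivot = 11; lo=0, mid=0, hi=10
v[mid]=14>11: swap v[0],v[10]; hi=9 → [18, 11, 17, 10, 12, 7, 23, 24, 22, 9, 14]
v[mid]=18>11: swap v[0],v[9]; hi=8 → [9, 11, 17, 10, 12, 7, 23, 24, 22, 18, 14]
v[mid]=9<11: swap v[0],v[0]; lo=1,mid=1 → [9, 11, 17, 10, 12, 7, 23, 24, 22, 18, 14]
v[mid]=11=11: mid=2
v[mid]=17>11: swap v[2],v[8]; hi=7 → [9, 11, 22, 10, 12, 7, 23, 24, 17, 18, 14]
v[mid]=22>11: swap v[2],v[7]; hi=6 → [9, 11, 24, 10, 12, 7, 23, 22, 17, 18, 14]
v[mid]=24>11: swap v[2],v[6]; hi=5 → [9, 11, 23, 10, 12, 7, 24, 22, 17, 18, 14]
v[mid]=23>11: swap v[2],v[5]; hi=4 → [9, 11, 7, 10, 12, 23, 24, 22, 17, 18, 14]
v[mid]=7<11: swap v[1],v[2]; lo=2,mid=3 → [9, 7, 11, 10, 12, 23, 24, 22, 17, 18, 14]
v[mid]=10<11: swap v[2],v[3]; lo=3,mid=4 → [9, 7, 10, 11, 12, 23, 24, 22, 17, 18, 14]
v[mid]=12>11: swap v[4],v[4]; hi=3 → [9, 7, 10, 11, 12, 23, 24, 22, 17, 18, 14]
end: lo=3, hi=3; v = [9, 7, 10, 11, 12, 23, 24, 22, 17, 18, 14]

[9, 7, 10, 11, 12, 23, 24, 22, 17, 18, 14]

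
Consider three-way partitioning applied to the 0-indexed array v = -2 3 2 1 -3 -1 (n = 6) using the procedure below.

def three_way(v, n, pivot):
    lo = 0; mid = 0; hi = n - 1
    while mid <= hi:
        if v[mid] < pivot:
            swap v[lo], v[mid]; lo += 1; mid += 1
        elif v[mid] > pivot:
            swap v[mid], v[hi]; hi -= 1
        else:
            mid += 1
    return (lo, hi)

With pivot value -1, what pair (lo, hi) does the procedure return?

pivot = -1; lo=0, mid=0, hi=5
v[mid]=-2<-1: swap v[0],v[0]; lo=1,mid=1 → -2 3 2 1 -3 -1
v[mid]=3>-1: swap v[1],v[5]; hi=4 → -2 -1 2 1 -3 3
v[mid]=-1=-1: mid=2
v[mid]=2>-1: swap v[2],v[4]; hi=3 → -2 -1 -3 1 2 3
v[mid]=-3<-1: swap v[1],v[2]; lo=2,mid=3 → -2 -3 -1 1 2 3
v[mid]=1>-1: swap v[3],v[3]; hi=2 → -2 -3 -1 1 2 3
end: lo=2, hi=2; v = -2 -3 -1 1 2 3

(2, 2)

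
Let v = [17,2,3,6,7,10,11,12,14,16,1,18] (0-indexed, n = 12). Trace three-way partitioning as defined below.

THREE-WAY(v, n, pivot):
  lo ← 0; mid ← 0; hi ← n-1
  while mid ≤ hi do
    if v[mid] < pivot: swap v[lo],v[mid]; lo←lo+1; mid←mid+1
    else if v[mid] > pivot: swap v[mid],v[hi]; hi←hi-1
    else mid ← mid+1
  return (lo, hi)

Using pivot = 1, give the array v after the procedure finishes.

pivot = 1; lo=0, mid=0, hi=11
v[mid]=17>1: swap v[0],v[11]; hi=10 → [18,2,3,6,7,10,11,12,14,16,1,17]
v[mid]=18>1: swap v[0],v[10]; hi=9 → [1,2,3,6,7,10,11,12,14,16,18,17]
v[mid]=1=1: mid=1
v[mid]=2>1: swap v[1],v[9]; hi=8 → [1,16,3,6,7,10,11,12,14,2,18,17]
v[mid]=16>1: swap v[1],v[8]; hi=7 → [1,14,3,6,7,10,11,12,16,2,18,17]
v[mid]=14>1: swap v[1],v[7]; hi=6 → [1,12,3,6,7,10,11,14,16,2,18,17]
v[mid]=12>1: swap v[1],v[6]; hi=5 → [1,11,3,6,7,10,12,14,16,2,18,17]
v[mid]=11>1: swap v[1],v[5]; hi=4 → [1,10,3,6,7,11,12,14,16,2,18,17]
v[mid]=10>1: swap v[1],v[4]; hi=3 → [1,7,3,6,10,11,12,14,16,2,18,17]
v[mid]=7>1: swap v[1],v[3]; hi=2 → [1,6,3,7,10,11,12,14,16,2,18,17]
v[mid]=6>1: swap v[1],v[2]; hi=1 → [1,3,6,7,10,11,12,14,16,2,18,17]
v[mid]=3>1: swap v[1],v[1]; hi=0 → [1,3,6,7,10,11,12,14,16,2,18,17]
end: lo=0, hi=0; v = [1,3,6,7,10,11,12,14,16,2,18,17]

[1,3,6,7,10,11,12,14,16,2,18,17]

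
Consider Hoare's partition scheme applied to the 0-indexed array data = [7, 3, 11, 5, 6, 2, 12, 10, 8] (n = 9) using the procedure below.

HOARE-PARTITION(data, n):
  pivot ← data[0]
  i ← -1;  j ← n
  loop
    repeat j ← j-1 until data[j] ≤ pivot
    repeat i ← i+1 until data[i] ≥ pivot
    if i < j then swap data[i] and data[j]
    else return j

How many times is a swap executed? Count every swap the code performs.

2

pivot=7
j stops at 5 (2), i stops at 0 (7); swap ⇒ [2, 3, 11, 5, 6, 7, 12, 10, 8]
j stops at 4 (6), i stops at 2 (11); swap ⇒ [2, 3, 6, 5, 11, 7, 12, 10, 8]
j stops at 3, i stops at 4; i≥j ⇒ return 3. data=[2, 3, 6, 5, 11, 7, 12, 10, 8]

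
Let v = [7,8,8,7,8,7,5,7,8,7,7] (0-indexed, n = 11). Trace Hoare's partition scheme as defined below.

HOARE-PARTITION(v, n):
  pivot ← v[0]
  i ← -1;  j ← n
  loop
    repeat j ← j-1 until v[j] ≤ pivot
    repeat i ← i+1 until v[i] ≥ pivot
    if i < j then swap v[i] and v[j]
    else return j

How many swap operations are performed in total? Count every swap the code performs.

pivot = v[0] = 7; i = -1, j = 11
j→10 (v[10]=7≤7), i→0 (v[0]=7≥7); i<j, swap → [7,8,8,7,8,7,5,7,8,7,7]
j→9 (v[9]=7≤7), i→1 (v[1]=8≥7); i<j, swap → [7,7,8,7,8,7,5,7,8,8,7]
j→7 (v[7]=7≤7), i→2 (v[2]=8≥7); i<j, swap → [7,7,7,7,8,7,5,8,8,8,7]
j→6 (v[6]=5≤7), i→3 (v[3]=7≥7); i<j, swap → [7,7,7,5,8,7,7,8,8,8,7]
j→5 (v[5]=7≤7), i→4 (v[4]=8≥7); i<j, swap → [7,7,7,5,7,8,7,8,8,8,7]
j→4, i→5; i≥j, return j=4. v = [7,7,7,5,7,8,7,8,8,8,7]

5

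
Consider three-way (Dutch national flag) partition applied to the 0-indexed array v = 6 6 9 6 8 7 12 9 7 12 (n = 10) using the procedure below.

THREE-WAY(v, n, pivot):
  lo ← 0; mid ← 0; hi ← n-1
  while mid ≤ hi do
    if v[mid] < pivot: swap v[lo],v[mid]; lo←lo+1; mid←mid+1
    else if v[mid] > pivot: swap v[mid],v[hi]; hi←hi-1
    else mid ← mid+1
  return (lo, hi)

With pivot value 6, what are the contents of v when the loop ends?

pivot = 6; lo=0, mid=0, hi=9
v[mid]=6=6: mid=1
v[mid]=6=6: mid=2
v[mid]=9>6: swap v[2],v[9]; hi=8 → 6 6 12 6 8 7 12 9 7 9
v[mid]=12>6: swap v[2],v[8]; hi=7 → 6 6 7 6 8 7 12 9 12 9
v[mid]=7>6: swap v[2],v[7]; hi=6 → 6 6 9 6 8 7 12 7 12 9
v[mid]=9>6: swap v[2],v[6]; hi=5 → 6 6 12 6 8 7 9 7 12 9
v[mid]=12>6: swap v[2],v[5]; hi=4 → 6 6 7 6 8 12 9 7 12 9
v[mid]=7>6: swap v[2],v[4]; hi=3 → 6 6 8 6 7 12 9 7 12 9
v[mid]=8>6: swap v[2],v[3]; hi=2 → 6 6 6 8 7 12 9 7 12 9
v[mid]=6=6: mid=3
end: lo=0, hi=2; v = 6 6 6 8 7 12 9 7 12 9

6 6 6 8 7 12 9 7 12 9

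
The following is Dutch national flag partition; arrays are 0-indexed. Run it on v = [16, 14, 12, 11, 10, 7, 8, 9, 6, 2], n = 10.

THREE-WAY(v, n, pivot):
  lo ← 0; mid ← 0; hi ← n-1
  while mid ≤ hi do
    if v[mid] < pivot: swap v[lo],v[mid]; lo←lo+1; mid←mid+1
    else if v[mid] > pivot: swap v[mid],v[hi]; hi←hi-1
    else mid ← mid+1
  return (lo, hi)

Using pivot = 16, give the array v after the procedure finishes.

pivot = 16; lo=0, mid=0, hi=9
v[mid]=16=16: mid=1
v[mid]=14<16: swap v[0],v[1]; lo=1,mid=2 → [14, 16, 12, 11, 10, 7, 8, 9, 6, 2]
v[mid]=12<16: swap v[1],v[2]; lo=2,mid=3 → [14, 12, 16, 11, 10, 7, 8, 9, 6, 2]
v[mid]=11<16: swap v[2],v[3]; lo=3,mid=4 → [14, 12, 11, 16, 10, 7, 8, 9, 6, 2]
v[mid]=10<16: swap v[3],v[4]; lo=4,mid=5 → [14, 12, 11, 10, 16, 7, 8, 9, 6, 2]
v[mid]=7<16: swap v[4],v[5]; lo=5,mid=6 → [14, 12, 11, 10, 7, 16, 8, 9, 6, 2]
v[mid]=8<16: swap v[5],v[6]; lo=6,mid=7 → [14, 12, 11, 10, 7, 8, 16, 9, 6, 2]
v[mid]=9<16: swap v[6],v[7]; lo=7,mid=8 → [14, 12, 11, 10, 7, 8, 9, 16, 6, 2]
v[mid]=6<16: swap v[7],v[8]; lo=8,mid=9 → [14, 12, 11, 10, 7, 8, 9, 6, 16, 2]
v[mid]=2<16: swap v[8],v[9]; lo=9,mid=10 → [14, 12, 11, 10, 7, 8, 9, 6, 2, 16]
end: lo=9, hi=9; v = [14, 12, 11, 10, 7, 8, 9, 6, 2, 16]

[14, 12, 11, 10, 7, 8, 9, 6, 2, 16]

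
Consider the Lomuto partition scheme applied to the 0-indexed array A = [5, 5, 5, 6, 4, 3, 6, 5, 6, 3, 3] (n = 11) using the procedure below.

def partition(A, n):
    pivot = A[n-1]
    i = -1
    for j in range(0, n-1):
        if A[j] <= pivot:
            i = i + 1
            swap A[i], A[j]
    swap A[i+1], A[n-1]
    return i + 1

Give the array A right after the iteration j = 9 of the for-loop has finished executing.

pivot = A[10] = 3; i = -1
j=0: A[0]=5 > 3 → no swap
j=1: A[1]=5 > 3 → no swap
j=2: A[2]=5 > 3 → no swap
j=3: A[3]=6 > 3 → no swap
j=4: A[4]=4 > 3 → no swap
j=5: A[5]=3 ≤ 3 → i=0, swap A[0],A[5] → [3, 5, 5, 6, 4, 5, 6, 5, 6, 3, 3]
j=6: A[6]=6 > 3 → no swap
j=7: A[7]=5 > 3 → no swap
j=8: A[8]=6 > 3 → no swap
j=9: A[9]=3 ≤ 3 → i=1, swap A[1],A[9] → [3, 3, 5, 6, 4, 5, 6, 5, 6, 5, 3]
(after j=9) A = [3, 3, 5, 6, 4, 5, 6, 5, 6, 5, 3]

[3, 3, 5, 6, 4, 5, 6, 5, 6, 5, 3]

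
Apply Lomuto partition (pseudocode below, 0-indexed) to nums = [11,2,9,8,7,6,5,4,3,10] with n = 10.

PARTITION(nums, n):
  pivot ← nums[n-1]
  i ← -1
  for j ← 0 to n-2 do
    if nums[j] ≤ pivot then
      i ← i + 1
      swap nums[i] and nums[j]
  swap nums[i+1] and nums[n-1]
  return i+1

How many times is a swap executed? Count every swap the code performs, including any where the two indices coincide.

pivot=10, i=-1
j=0: 11>10, skip
j=1: 2≤10, i=0, swap(0,1) ⇒ [2,11,9,8,7,6,5,4,3,10]
j=2: 9≤10, i=1, swap(1,2) ⇒ [2,9,11,8,7,6,5,4,3,10]
j=3: 8≤10, i=2, swap(2,3) ⇒ [2,9,8,11,7,6,5,4,3,10]
j=4: 7≤10, i=3, swap(3,4) ⇒ [2,9,8,7,11,6,5,4,3,10]
j=5: 6≤10, i=4, swap(4,5) ⇒ [2,9,8,7,6,11,5,4,3,10]
j=6: 5≤10, i=5, swap(5,6) ⇒ [2,9,8,7,6,5,11,4,3,10]
j=7: 4≤10, i=6, swap(6,7) ⇒ [2,9,8,7,6,5,4,11,3,10]
j=8: 3≤10, i=7, swap(7,8) ⇒ [2,9,8,7,6,5,4,3,11,10]
swap(8,9) ⇒ [2,9,8,7,6,5,4,3,10,11]; return 8

9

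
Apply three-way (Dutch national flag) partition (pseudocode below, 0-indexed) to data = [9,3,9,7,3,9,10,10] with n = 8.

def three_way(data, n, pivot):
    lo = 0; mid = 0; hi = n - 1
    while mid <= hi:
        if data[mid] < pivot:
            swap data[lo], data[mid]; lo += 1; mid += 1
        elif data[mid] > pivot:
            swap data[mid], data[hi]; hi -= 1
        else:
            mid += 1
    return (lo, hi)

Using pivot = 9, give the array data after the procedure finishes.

[3,7,3,9,9,9,10,10]

lo=0 mid=0 hi=7
9=9: mid=1
3<9: swap(0,1), lo=1 mid=2 ⇒ [3,9,9,7,3,9,10,10]
9=9: mid=3
7<9: swap(1,3), lo=2 mid=4 ⇒ [3,7,9,9,3,9,10,10]
3<9: swap(2,4), lo=3 mid=5 ⇒ [3,7,3,9,9,9,10,10]
9=9: mid=6
10>9: swap(6,7), hi=6 ⇒ [3,7,3,9,9,9,10,10]
10>9: swap(6,6), hi=5 ⇒ [3,7,3,9,9,9,10,10]
done. lo=3 hi=5; data=[3,7,3,9,9,9,10,10]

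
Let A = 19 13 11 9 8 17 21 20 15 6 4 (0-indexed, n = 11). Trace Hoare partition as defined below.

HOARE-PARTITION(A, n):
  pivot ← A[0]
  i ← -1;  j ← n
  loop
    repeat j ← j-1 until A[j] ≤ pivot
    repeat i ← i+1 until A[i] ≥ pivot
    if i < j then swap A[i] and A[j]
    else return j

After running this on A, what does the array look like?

pivot=19
j stops at 10 (4), i stops at 0 (19); swap ⇒ 4 13 11 9 8 17 21 20 15 6 19
j stops at 9 (6), i stops at 6 (21); swap ⇒ 4 13 11 9 8 17 6 20 15 21 19
j stops at 8 (15), i stops at 7 (20); swap ⇒ 4 13 11 9 8 17 6 15 20 21 19
j stops at 7, i stops at 8; i≥j ⇒ return 7. A=4 13 11 9 8 17 6 15 20 21 19

4 13 11 9 8 17 6 15 20 21 19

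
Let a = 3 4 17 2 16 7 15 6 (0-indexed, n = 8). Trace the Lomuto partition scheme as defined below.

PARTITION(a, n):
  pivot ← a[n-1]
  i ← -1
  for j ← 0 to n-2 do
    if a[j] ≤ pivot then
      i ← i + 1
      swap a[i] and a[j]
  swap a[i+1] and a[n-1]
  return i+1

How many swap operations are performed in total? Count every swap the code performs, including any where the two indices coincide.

pivot = a[7] = 6; i = -1
j=0: a[0]=3 ≤ 6 → i=0, swap a[0],a[0] (no change) → 3 4 17 2 16 7 15 6
j=1: a[1]=4 ≤ 6 → i=1, swap a[1],a[1] (no change) → 3 4 17 2 16 7 15 6
j=2: a[2]=17 > 6 → no swap
j=3: a[3]=2 ≤ 6 → i=2, swap a[2],a[3] → 3 4 2 17 16 7 15 6
j=4: a[4]=16 > 6 → no swap
j=5: a[5]=7 > 6 → no swap
j=6: a[6]=15 > 6 → no swap
final swap a[3],a[7] → 3 4 2 6 16 7 15 17; return 3

4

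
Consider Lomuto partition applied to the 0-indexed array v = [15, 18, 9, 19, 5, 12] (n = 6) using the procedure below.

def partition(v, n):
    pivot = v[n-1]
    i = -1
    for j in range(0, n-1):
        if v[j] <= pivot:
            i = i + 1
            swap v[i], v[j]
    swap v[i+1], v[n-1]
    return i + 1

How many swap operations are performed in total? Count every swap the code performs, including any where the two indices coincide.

3

pivot=12, i=-1
j=0: 15>12, skip
j=1: 18>12, skip
j=2: 9≤12, i=0, swap(0,2) ⇒ [9, 18, 15, 19, 5, 12]
j=3: 19>12, skip
j=4: 5≤12, i=1, swap(1,4) ⇒ [9, 5, 15, 19, 18, 12]
swap(2,5) ⇒ [9, 5, 12, 19, 18, 15]; return 2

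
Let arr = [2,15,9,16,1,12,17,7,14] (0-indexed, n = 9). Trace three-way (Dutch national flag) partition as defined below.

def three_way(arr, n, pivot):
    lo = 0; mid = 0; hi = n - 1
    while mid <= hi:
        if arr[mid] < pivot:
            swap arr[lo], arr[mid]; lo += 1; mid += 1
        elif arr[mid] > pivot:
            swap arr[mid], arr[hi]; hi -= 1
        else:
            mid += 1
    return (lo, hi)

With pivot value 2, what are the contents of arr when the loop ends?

[1,2,16,9,12,17,7,14,15]

lo=0 mid=0 hi=8
2=2: mid=1
15>2: swap(1,8), hi=7 ⇒ [2,14,9,16,1,12,17,7,15]
14>2: swap(1,7), hi=6 ⇒ [2,7,9,16,1,12,17,14,15]
7>2: swap(1,6), hi=5 ⇒ [2,17,9,16,1,12,7,14,15]
17>2: swap(1,5), hi=4 ⇒ [2,12,9,16,1,17,7,14,15]
12>2: swap(1,4), hi=3 ⇒ [2,1,9,16,12,17,7,14,15]
1<2: swap(0,1), lo=1 mid=2 ⇒ [1,2,9,16,12,17,7,14,15]
9>2: swap(2,3), hi=2 ⇒ [1,2,16,9,12,17,7,14,15]
16>2: swap(2,2), hi=1 ⇒ [1,2,16,9,12,17,7,14,15]
done. lo=1 hi=1; arr=[1,2,16,9,12,17,7,14,15]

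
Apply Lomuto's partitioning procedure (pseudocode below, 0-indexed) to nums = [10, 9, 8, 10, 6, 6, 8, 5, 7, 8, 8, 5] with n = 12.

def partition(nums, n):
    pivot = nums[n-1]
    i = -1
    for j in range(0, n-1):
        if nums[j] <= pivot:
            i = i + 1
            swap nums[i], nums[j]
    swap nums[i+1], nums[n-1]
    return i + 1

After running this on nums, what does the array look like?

[5, 5, 8, 10, 6, 6, 8, 10, 7, 8, 8, 9]

pivot=5, i=-1
j=0: 10>5, skip
j=1: 9>5, skip
j=2: 8>5, skip
j=3: 10>5, skip
j=4: 6>5, skip
j=5: 6>5, skip
j=6: 8>5, skip
j=7: 5≤5, i=0, swap(0,7) ⇒ [5, 9, 8, 10, 6, 6, 8, 10, 7, 8, 8, 5]
j=8: 7>5, skip
j=9: 8>5, skip
j=10: 8>5, skip
swap(1,11) ⇒ [5, 5, 8, 10, 6, 6, 8, 10, 7, 8, 8, 9]; return 1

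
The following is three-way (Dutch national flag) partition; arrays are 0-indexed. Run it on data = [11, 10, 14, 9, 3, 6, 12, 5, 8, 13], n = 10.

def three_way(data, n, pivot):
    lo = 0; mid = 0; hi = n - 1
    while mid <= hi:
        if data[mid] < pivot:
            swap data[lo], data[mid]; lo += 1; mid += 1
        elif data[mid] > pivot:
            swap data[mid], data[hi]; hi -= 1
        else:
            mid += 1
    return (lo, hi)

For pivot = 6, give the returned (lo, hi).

lo=0 mid=0 hi=9
11>6: swap(0,9), hi=8 ⇒ [13, 10, 14, 9, 3, 6, 12, 5, 8, 11]
13>6: swap(0,8), hi=7 ⇒ [8, 10, 14, 9, 3, 6, 12, 5, 13, 11]
8>6: swap(0,7), hi=6 ⇒ [5, 10, 14, 9, 3, 6, 12, 8, 13, 11]
5<6: swap(0,0), lo=1 mid=1 ⇒ [5, 10, 14, 9, 3, 6, 12, 8, 13, 11]
10>6: swap(1,6), hi=5 ⇒ [5, 12, 14, 9, 3, 6, 10, 8, 13, 11]
12>6: swap(1,5), hi=4 ⇒ [5, 6, 14, 9, 3, 12, 10, 8, 13, 11]
6=6: mid=2
14>6: swap(2,4), hi=3 ⇒ [5, 6, 3, 9, 14, 12, 10, 8, 13, 11]
3<6: swap(1,2), lo=2 mid=3 ⇒ [5, 3, 6, 9, 14, 12, 10, 8, 13, 11]
9>6: swap(3,3), hi=2 ⇒ [5, 3, 6, 9, 14, 12, 10, 8, 13, 11]
done. lo=2 hi=2; data=[5, 3, 6, 9, 14, 12, 10, 8, 13, 11]

(2, 2)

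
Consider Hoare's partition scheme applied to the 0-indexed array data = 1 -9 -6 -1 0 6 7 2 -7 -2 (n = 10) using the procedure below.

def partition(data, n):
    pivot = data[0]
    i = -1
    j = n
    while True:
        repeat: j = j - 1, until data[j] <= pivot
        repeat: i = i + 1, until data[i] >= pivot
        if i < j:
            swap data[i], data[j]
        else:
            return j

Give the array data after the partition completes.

-2 -9 -6 -1 0 -7 7 2 6 1

pivot=1
j stops at 9 (-2), i stops at 0 (1); swap ⇒ -2 -9 -6 -1 0 6 7 2 -7 1
j stops at 8 (-7), i stops at 5 (6); swap ⇒ -2 -9 -6 -1 0 -7 7 2 6 1
j stops at 5, i stops at 6; i≥j ⇒ return 5. data=-2 -9 -6 -1 0 -7 7 2 6 1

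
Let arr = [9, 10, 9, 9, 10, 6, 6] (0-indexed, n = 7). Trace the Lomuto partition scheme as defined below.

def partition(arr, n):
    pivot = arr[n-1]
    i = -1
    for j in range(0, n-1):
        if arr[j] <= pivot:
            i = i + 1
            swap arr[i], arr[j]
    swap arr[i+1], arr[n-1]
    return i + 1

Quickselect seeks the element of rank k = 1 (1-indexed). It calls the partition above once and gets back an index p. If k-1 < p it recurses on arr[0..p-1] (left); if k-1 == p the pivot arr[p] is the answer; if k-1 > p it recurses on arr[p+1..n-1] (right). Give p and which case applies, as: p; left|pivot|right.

1; left

pivot = arr[6] = 6; i = -1
j=0: arr[0]=9 > 6 → no swap
j=1: arr[1]=10 > 6 → no swap
j=2: arr[2]=9 > 6 → no swap
j=3: arr[3]=9 > 6 → no swap
j=4: arr[4]=10 > 6 → no swap
j=5: arr[5]=6 ≤ 6 → i=0, swap arr[0],arr[5] → [6, 10, 9, 9, 10, 9, 6]
final swap arr[1],arr[6] → [6, 6, 9, 9, 10, 9, 10]; return 1
p = 1; k-1 = 0 < 1 ⇒ left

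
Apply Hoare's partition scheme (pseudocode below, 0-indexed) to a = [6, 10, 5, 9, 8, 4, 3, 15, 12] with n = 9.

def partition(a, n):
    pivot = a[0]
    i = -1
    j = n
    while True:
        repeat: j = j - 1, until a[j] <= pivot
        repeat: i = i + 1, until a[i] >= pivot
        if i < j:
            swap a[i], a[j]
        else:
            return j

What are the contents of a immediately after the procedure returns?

[3, 4, 5, 9, 8, 10, 6, 15, 12]

pivot=6
j stops at 6 (3), i stops at 0 (6); swap ⇒ [3, 10, 5, 9, 8, 4, 6, 15, 12]
j stops at 5 (4), i stops at 1 (10); swap ⇒ [3, 4, 5, 9, 8, 10, 6, 15, 12]
j stops at 2, i stops at 3; i≥j ⇒ return 2. a=[3, 4, 5, 9, 8, 10, 6, 15, 12]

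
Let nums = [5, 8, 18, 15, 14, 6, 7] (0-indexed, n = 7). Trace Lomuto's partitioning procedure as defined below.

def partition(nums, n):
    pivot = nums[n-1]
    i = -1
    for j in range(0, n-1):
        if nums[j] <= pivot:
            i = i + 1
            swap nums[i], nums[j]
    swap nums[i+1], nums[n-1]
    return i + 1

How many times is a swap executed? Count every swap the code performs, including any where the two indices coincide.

3

pivot=7, i=-1
j=0: 5≤7, i=0, swap(0,0) ⇒ [5, 8, 18, 15, 14, 6, 7]
j=1: 8>7, skip
j=2: 18>7, skip
j=3: 15>7, skip
j=4: 14>7, skip
j=5: 6≤7, i=1, swap(1,5) ⇒ [5, 6, 18, 15, 14, 8, 7]
swap(2,6) ⇒ [5, 6, 7, 15, 14, 8, 18]; return 2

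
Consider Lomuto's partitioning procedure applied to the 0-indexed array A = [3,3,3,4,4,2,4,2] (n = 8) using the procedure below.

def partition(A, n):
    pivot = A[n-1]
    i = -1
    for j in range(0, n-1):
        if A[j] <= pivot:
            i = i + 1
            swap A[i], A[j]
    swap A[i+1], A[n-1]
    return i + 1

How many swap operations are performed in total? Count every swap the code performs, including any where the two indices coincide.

2

pivot = A[7] = 2; i = -1
j=0: A[0]=3 > 2 → no swap
j=1: A[1]=3 > 2 → no swap
j=2: A[2]=3 > 2 → no swap
j=3: A[3]=4 > 2 → no swap
j=4: A[4]=4 > 2 → no swap
j=5: A[5]=2 ≤ 2 → i=0, swap A[0],A[5] → [2,3,3,4,4,3,4,2]
j=6: A[6]=4 > 2 → no swap
final swap A[1],A[7] → [2,2,3,4,4,3,4,3]; return 1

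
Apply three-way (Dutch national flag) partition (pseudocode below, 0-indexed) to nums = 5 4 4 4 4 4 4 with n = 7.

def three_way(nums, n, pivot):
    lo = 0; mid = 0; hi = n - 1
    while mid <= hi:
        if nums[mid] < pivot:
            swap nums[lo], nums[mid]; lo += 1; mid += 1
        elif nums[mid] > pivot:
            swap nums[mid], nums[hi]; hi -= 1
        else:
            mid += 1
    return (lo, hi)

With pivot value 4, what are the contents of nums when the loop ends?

4 4 4 4 4 4 5

lo=0 mid=0 hi=6
5>4: swap(0,6), hi=5 ⇒ 4 4 4 4 4 4 5
4=4: mid=1
4=4: mid=2
4=4: mid=3
4=4: mid=4
4=4: mid=5
4=4: mid=6
done. lo=0 hi=5; nums=4 4 4 4 4 4 5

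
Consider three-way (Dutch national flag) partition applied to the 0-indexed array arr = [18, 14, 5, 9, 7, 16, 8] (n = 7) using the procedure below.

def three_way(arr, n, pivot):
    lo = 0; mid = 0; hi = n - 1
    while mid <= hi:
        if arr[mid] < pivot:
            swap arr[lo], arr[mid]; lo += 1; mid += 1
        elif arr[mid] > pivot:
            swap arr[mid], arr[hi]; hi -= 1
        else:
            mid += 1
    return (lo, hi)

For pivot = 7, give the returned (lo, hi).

(1, 1)

pivot = 7; lo=0, mid=0, hi=6
arr[mid]=18>7: swap arr[0],arr[6]; hi=5 → [8, 14, 5, 9, 7, 16, 18]
arr[mid]=8>7: swap arr[0],arr[5]; hi=4 → [16, 14, 5, 9, 7, 8, 18]
arr[mid]=16>7: swap arr[0],arr[4]; hi=3 → [7, 14, 5, 9, 16, 8, 18]
arr[mid]=7=7: mid=1
arr[mid]=14>7: swap arr[1],arr[3]; hi=2 → [7, 9, 5, 14, 16, 8, 18]
arr[mid]=9>7: swap arr[1],arr[2]; hi=1 → [7, 5, 9, 14, 16, 8, 18]
arr[mid]=5<7: swap arr[0],arr[1]; lo=1,mid=2 → [5, 7, 9, 14, 16, 8, 18]
end: lo=1, hi=1; arr = [5, 7, 9, 14, 16, 8, 18]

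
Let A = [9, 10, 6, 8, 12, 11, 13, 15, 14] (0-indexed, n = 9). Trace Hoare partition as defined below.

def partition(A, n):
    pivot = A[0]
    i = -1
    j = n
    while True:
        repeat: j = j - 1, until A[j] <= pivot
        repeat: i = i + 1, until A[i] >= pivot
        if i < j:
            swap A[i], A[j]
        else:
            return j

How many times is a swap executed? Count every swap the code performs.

2

pivot = A[0] = 9; i = -1, j = 9
j→3 (A[3]=8≤9), i→0 (A[0]=9≥9); i<j, swap → [8, 10, 6, 9, 12, 11, 13, 15, 14]
j→2 (A[2]=6≤9), i→1 (A[1]=10≥9); i<j, swap → [8, 6, 10, 9, 12, 11, 13, 15, 14]
j→1, i→2; i≥j, return j=1. A = [8, 6, 10, 9, 12, 11, 13, 15, 14]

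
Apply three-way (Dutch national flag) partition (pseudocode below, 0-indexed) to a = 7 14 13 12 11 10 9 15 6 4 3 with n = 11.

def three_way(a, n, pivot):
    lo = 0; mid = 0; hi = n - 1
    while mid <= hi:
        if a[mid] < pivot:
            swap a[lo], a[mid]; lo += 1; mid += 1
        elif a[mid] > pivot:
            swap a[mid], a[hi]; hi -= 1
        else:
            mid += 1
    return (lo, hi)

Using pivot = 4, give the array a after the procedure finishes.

lo=0 mid=0 hi=10
7>4: swap(0,10), hi=9 ⇒ 3 14 13 12 11 10 9 15 6 4 7
3<4: swap(0,0), lo=1 mid=1 ⇒ 3 14 13 12 11 10 9 15 6 4 7
14>4: swap(1,9), hi=8 ⇒ 3 4 13 12 11 10 9 15 6 14 7
4=4: mid=2
13>4: swap(2,8), hi=7 ⇒ 3 4 6 12 11 10 9 15 13 14 7
6>4: swap(2,7), hi=6 ⇒ 3 4 15 12 11 10 9 6 13 14 7
15>4: swap(2,6), hi=5 ⇒ 3 4 9 12 11 10 15 6 13 14 7
9>4: swap(2,5), hi=4 ⇒ 3 4 10 12 11 9 15 6 13 14 7
10>4: swap(2,4), hi=3 ⇒ 3 4 11 12 10 9 15 6 13 14 7
11>4: swap(2,3), hi=2 ⇒ 3 4 12 11 10 9 15 6 13 14 7
12>4: swap(2,2), hi=1 ⇒ 3 4 12 11 10 9 15 6 13 14 7
done. lo=1 hi=1; a=3 4 12 11 10 9 15 6 13 14 7

3 4 12 11 10 9 15 6 13 14 7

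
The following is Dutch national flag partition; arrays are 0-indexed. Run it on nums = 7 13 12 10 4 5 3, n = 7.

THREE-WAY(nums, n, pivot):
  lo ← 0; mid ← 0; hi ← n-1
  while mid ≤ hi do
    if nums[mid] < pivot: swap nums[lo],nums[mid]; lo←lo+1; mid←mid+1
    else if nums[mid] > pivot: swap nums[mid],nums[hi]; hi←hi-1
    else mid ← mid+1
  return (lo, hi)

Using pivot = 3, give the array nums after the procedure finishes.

pivot = 3; lo=0, mid=0, hi=6
nums[mid]=7>3: swap nums[0],nums[6]; hi=5 → 3 13 12 10 4 5 7
nums[mid]=3=3: mid=1
nums[mid]=13>3: swap nums[1],nums[5]; hi=4 → 3 5 12 10 4 13 7
nums[mid]=5>3: swap nums[1],nums[4]; hi=3 → 3 4 12 10 5 13 7
nums[mid]=4>3: swap nums[1],nums[3]; hi=2 → 3 10 12 4 5 13 7
nums[mid]=10>3: swap nums[1],nums[2]; hi=1 → 3 12 10 4 5 13 7
nums[mid]=12>3: swap nums[1],nums[1]; hi=0 → 3 12 10 4 5 13 7
end: lo=0, hi=0; nums = 3 12 10 4 5 13 7

3 12 10 4 5 13 7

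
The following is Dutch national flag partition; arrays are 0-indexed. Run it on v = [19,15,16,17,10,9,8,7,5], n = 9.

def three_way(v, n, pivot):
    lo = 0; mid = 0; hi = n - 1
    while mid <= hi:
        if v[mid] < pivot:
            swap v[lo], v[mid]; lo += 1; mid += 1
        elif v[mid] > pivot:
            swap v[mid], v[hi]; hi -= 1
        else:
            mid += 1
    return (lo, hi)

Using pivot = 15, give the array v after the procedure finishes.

[5,7,8,10,9,15,17,16,19]

lo=0 mid=0 hi=8
19>15: swap(0,8), hi=7 ⇒ [5,15,16,17,10,9,8,7,19]
5<15: swap(0,0), lo=1 mid=1 ⇒ [5,15,16,17,10,9,8,7,19]
15=15: mid=2
16>15: swap(2,7), hi=6 ⇒ [5,15,7,17,10,9,8,16,19]
7<15: swap(1,2), lo=2 mid=3 ⇒ [5,7,15,17,10,9,8,16,19]
17>15: swap(3,6), hi=5 ⇒ [5,7,15,8,10,9,17,16,19]
8<15: swap(2,3), lo=3 mid=4 ⇒ [5,7,8,15,10,9,17,16,19]
10<15: swap(3,4), lo=4 mid=5 ⇒ [5,7,8,10,15,9,17,16,19]
9<15: swap(4,5), lo=5 mid=6 ⇒ [5,7,8,10,9,15,17,16,19]
done. lo=5 hi=5; v=[5,7,8,10,9,15,17,16,19]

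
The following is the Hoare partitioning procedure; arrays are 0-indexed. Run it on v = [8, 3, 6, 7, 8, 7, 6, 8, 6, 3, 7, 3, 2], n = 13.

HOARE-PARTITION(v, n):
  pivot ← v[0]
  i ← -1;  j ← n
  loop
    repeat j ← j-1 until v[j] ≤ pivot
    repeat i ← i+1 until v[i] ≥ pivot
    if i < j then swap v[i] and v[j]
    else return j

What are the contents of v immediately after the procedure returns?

[2, 3, 6, 7, 3, 7, 6, 7, 6, 3, 8, 8, 8]

pivot = v[0] = 8; i = -1, j = 13
j→12 (v[12]=2≤8), i→0 (v[0]=8≥8); i<j, swap → [2, 3, 6, 7, 8, 7, 6, 8, 6, 3, 7, 3, 8]
j→11 (v[11]=3≤8), i→4 (v[4]=8≥8); i<j, swap → [2, 3, 6, 7, 3, 7, 6, 8, 6, 3, 7, 8, 8]
j→10 (v[10]=7≤8), i→7 (v[7]=8≥8); i<j, swap → [2, 3, 6, 7, 3, 7, 6, 7, 6, 3, 8, 8, 8]
j→9, i→10; i≥j, return j=9. v = [2, 3, 6, 7, 3, 7, 6, 7, 6, 3, 8, 8, 8]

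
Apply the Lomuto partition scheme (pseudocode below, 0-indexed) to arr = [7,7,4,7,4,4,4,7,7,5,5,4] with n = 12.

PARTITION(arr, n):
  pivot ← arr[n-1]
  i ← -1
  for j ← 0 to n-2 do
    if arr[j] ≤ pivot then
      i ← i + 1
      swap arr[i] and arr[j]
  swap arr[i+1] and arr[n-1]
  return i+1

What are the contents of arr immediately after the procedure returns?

[4,4,4,4,4,7,7,7,7,5,5,7]

pivot = arr[11] = 4; i = -1
j=0: arr[0]=7 > 4 → no swap
j=1: arr[1]=7 > 4 → no swap
j=2: arr[2]=4 ≤ 4 → i=0, swap arr[0],arr[2] → [4,7,7,7,4,4,4,7,7,5,5,4]
j=3: arr[3]=7 > 4 → no swap
j=4: arr[4]=4 ≤ 4 → i=1, swap arr[1],arr[4] → [4,4,7,7,7,4,4,7,7,5,5,4]
j=5: arr[5]=4 ≤ 4 → i=2, swap arr[2],arr[5] → [4,4,4,7,7,7,4,7,7,5,5,4]
j=6: arr[6]=4 ≤ 4 → i=3, swap arr[3],arr[6] → [4,4,4,4,7,7,7,7,7,5,5,4]
j=7: arr[7]=7 > 4 → no swap
j=8: arr[8]=7 > 4 → no swap
j=9: arr[9]=5 > 4 → no swap
j=10: arr[10]=5 > 4 → no swap
final swap arr[4],arr[11] → [4,4,4,4,4,7,7,7,7,5,5,7]; return 4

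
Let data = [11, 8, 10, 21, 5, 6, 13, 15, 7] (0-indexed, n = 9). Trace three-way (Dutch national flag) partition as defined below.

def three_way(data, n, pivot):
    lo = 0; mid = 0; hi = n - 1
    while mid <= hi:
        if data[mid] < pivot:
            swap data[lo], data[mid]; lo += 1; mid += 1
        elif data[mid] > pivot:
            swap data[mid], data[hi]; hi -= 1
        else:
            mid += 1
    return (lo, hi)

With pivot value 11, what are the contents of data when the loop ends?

lo=0 mid=0 hi=8
11=11: mid=1
8<11: swap(0,1), lo=1 mid=2 ⇒ [8, 11, 10, 21, 5, 6, 13, 15, 7]
10<11: swap(1,2), lo=2 mid=3 ⇒ [8, 10, 11, 21, 5, 6, 13, 15, 7]
21>11: swap(3,8), hi=7 ⇒ [8, 10, 11, 7, 5, 6, 13, 15, 21]
7<11: swap(2,3), lo=3 mid=4 ⇒ [8, 10, 7, 11, 5, 6, 13, 15, 21]
5<11: swap(3,4), lo=4 mid=5 ⇒ [8, 10, 7, 5, 11, 6, 13, 15, 21]
6<11: swap(4,5), lo=5 mid=6 ⇒ [8, 10, 7, 5, 6, 11, 13, 15, 21]
13>11: swap(6,7), hi=6 ⇒ [8, 10, 7, 5, 6, 11, 15, 13, 21]
15>11: swap(6,6), hi=5 ⇒ [8, 10, 7, 5, 6, 11, 15, 13, 21]
done. lo=5 hi=5; data=[8, 10, 7, 5, 6, 11, 15, 13, 21]

[8, 10, 7, 5, 6, 11, 15, 13, 21]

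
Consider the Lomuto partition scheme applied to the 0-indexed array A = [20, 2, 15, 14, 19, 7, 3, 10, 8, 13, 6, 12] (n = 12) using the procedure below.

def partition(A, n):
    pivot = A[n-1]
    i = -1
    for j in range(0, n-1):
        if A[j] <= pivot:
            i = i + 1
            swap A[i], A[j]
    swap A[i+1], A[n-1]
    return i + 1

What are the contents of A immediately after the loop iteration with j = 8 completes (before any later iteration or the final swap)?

[2, 7, 3, 10, 8, 20, 15, 14, 19, 13, 6, 12]

pivot = A[11] = 12; i = -1
j=0: A[0]=20 > 12 → no swap
j=1: A[1]=2 ≤ 12 → i=0, swap A[0],A[1] → [2, 20, 15, 14, 19, 7, 3, 10, 8, 13, 6, 12]
j=2: A[2]=15 > 12 → no swap
j=3: A[3]=14 > 12 → no swap
j=4: A[4]=19 > 12 → no swap
j=5: A[5]=7 ≤ 12 → i=1, swap A[1],A[5] → [2, 7, 15, 14, 19, 20, 3, 10, 8, 13, 6, 12]
j=6: A[6]=3 ≤ 12 → i=2, swap A[2],A[6] → [2, 7, 3, 14, 19, 20, 15, 10, 8, 13, 6, 12]
j=7: A[7]=10 ≤ 12 → i=3, swap A[3],A[7] → [2, 7, 3, 10, 19, 20, 15, 14, 8, 13, 6, 12]
j=8: A[8]=8 ≤ 12 → i=4, swap A[4],A[8] → [2, 7, 3, 10, 8, 20, 15, 14, 19, 13, 6, 12]
(after j=8) A = [2, 7, 3, 10, 8, 20, 15, 14, 19, 13, 6, 12]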